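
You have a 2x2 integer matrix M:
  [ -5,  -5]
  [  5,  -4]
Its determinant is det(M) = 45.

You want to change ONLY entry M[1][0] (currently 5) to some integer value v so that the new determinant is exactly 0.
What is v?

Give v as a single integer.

Answer: -4

Derivation:
det is linear in entry M[1][0]: det = old_det + (v - 5) * C_10
Cofactor C_10 = 5
Want det = 0: 45 + (v - 5) * 5 = 0
  (v - 5) = -45 / 5 = -9
  v = 5 + (-9) = -4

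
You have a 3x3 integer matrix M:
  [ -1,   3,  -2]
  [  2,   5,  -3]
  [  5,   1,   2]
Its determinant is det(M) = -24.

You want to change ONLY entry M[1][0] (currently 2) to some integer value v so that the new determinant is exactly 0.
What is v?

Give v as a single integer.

Answer: -1

Derivation:
det is linear in entry M[1][0]: det = old_det + (v - 2) * C_10
Cofactor C_10 = -8
Want det = 0: -24 + (v - 2) * -8 = 0
  (v - 2) = 24 / -8 = -3
  v = 2 + (-3) = -1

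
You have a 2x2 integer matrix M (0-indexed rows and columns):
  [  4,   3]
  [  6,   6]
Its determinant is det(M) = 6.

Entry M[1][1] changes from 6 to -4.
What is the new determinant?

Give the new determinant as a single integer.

det is linear in row 1: changing M[1][1] by delta changes det by delta * cofactor(1,1).
Cofactor C_11 = (-1)^(1+1) * minor(1,1) = 4
Entry delta = -4 - 6 = -10
Det delta = -10 * 4 = -40
New det = 6 + -40 = -34

Answer: -34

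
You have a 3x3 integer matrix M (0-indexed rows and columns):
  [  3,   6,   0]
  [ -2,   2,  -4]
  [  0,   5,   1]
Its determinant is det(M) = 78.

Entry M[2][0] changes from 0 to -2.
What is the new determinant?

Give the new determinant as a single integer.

det is linear in row 2: changing M[2][0] by delta changes det by delta * cofactor(2,0).
Cofactor C_20 = (-1)^(2+0) * minor(2,0) = -24
Entry delta = -2 - 0 = -2
Det delta = -2 * -24 = 48
New det = 78 + 48 = 126

Answer: 126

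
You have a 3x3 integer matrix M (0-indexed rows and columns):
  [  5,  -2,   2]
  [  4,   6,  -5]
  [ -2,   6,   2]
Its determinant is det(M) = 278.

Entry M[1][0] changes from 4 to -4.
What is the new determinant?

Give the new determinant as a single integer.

det is linear in row 1: changing M[1][0] by delta changes det by delta * cofactor(1,0).
Cofactor C_10 = (-1)^(1+0) * minor(1,0) = 16
Entry delta = -4 - 4 = -8
Det delta = -8 * 16 = -128
New det = 278 + -128 = 150

Answer: 150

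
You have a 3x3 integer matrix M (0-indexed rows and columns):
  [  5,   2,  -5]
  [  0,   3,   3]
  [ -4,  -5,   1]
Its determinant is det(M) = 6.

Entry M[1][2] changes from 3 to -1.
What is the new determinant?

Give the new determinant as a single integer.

det is linear in row 1: changing M[1][2] by delta changes det by delta * cofactor(1,2).
Cofactor C_12 = (-1)^(1+2) * minor(1,2) = 17
Entry delta = -1 - 3 = -4
Det delta = -4 * 17 = -68
New det = 6 + -68 = -62

Answer: -62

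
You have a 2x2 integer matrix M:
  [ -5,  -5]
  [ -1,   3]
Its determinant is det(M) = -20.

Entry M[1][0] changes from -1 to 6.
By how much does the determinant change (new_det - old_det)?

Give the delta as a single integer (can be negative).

Cofactor C_10 = 5
Entry delta = 6 - -1 = 7
Det delta = entry_delta * cofactor = 7 * 5 = 35

Answer: 35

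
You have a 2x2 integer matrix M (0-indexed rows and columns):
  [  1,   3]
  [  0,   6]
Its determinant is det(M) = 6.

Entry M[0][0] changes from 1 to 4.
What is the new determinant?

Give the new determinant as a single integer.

Answer: 24

Derivation:
det is linear in row 0: changing M[0][0] by delta changes det by delta * cofactor(0,0).
Cofactor C_00 = (-1)^(0+0) * minor(0,0) = 6
Entry delta = 4 - 1 = 3
Det delta = 3 * 6 = 18
New det = 6 + 18 = 24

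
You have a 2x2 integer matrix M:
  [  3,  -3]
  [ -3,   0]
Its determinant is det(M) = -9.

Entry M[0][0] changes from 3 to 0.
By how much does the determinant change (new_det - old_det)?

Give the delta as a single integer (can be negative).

Cofactor C_00 = 0
Entry delta = 0 - 3 = -3
Det delta = entry_delta * cofactor = -3 * 0 = 0

Answer: 0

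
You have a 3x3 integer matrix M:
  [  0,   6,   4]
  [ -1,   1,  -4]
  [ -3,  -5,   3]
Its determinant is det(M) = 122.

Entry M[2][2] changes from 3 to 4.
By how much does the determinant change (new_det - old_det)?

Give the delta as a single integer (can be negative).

Cofactor C_22 = 6
Entry delta = 4 - 3 = 1
Det delta = entry_delta * cofactor = 1 * 6 = 6

Answer: 6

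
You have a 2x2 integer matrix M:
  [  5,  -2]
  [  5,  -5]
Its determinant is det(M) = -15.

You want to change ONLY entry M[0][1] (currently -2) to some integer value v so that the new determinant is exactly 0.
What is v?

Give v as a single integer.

det is linear in entry M[0][1]: det = old_det + (v - -2) * C_01
Cofactor C_01 = -5
Want det = 0: -15 + (v - -2) * -5 = 0
  (v - -2) = 15 / -5 = -3
  v = -2 + (-3) = -5

Answer: -5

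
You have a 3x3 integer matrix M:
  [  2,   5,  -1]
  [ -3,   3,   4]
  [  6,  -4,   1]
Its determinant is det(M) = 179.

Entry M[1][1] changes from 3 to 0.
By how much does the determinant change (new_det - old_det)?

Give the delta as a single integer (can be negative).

Answer: -24

Derivation:
Cofactor C_11 = 8
Entry delta = 0 - 3 = -3
Det delta = entry_delta * cofactor = -3 * 8 = -24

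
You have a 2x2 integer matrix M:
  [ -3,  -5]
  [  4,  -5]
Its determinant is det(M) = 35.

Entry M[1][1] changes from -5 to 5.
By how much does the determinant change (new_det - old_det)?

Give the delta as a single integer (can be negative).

Cofactor C_11 = -3
Entry delta = 5 - -5 = 10
Det delta = entry_delta * cofactor = 10 * -3 = -30

Answer: -30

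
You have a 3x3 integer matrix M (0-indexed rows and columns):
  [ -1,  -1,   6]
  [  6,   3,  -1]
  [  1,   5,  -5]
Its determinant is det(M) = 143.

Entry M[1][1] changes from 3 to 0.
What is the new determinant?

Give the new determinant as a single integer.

det is linear in row 1: changing M[1][1] by delta changes det by delta * cofactor(1,1).
Cofactor C_11 = (-1)^(1+1) * minor(1,1) = -1
Entry delta = 0 - 3 = -3
Det delta = -3 * -1 = 3
New det = 143 + 3 = 146

Answer: 146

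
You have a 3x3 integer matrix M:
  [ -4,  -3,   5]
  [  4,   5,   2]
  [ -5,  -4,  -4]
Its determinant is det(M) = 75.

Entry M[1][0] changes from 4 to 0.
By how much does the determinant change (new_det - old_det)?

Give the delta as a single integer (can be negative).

Cofactor C_10 = -32
Entry delta = 0 - 4 = -4
Det delta = entry_delta * cofactor = -4 * -32 = 128

Answer: 128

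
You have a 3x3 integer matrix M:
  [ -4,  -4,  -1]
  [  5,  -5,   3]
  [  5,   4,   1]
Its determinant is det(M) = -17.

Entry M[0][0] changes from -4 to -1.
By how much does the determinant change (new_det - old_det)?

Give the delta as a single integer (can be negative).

Answer: -51

Derivation:
Cofactor C_00 = -17
Entry delta = -1 - -4 = 3
Det delta = entry_delta * cofactor = 3 * -17 = -51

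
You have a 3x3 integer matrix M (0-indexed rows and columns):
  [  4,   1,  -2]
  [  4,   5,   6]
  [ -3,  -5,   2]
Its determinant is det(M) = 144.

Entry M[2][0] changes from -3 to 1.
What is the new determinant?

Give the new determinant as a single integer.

Answer: 208

Derivation:
det is linear in row 2: changing M[2][0] by delta changes det by delta * cofactor(2,0).
Cofactor C_20 = (-1)^(2+0) * minor(2,0) = 16
Entry delta = 1 - -3 = 4
Det delta = 4 * 16 = 64
New det = 144 + 64 = 208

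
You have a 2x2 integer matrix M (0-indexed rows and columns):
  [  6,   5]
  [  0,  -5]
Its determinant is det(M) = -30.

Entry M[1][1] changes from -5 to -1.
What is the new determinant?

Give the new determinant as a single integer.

det is linear in row 1: changing M[1][1] by delta changes det by delta * cofactor(1,1).
Cofactor C_11 = (-1)^(1+1) * minor(1,1) = 6
Entry delta = -1 - -5 = 4
Det delta = 4 * 6 = 24
New det = -30 + 24 = -6

Answer: -6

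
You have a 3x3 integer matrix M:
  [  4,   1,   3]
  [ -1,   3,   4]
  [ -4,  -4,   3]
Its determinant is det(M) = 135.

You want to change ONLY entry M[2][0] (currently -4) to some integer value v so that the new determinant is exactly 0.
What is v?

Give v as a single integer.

Answer: 23

Derivation:
det is linear in entry M[2][0]: det = old_det + (v - -4) * C_20
Cofactor C_20 = -5
Want det = 0: 135 + (v - -4) * -5 = 0
  (v - -4) = -135 / -5 = 27
  v = -4 + (27) = 23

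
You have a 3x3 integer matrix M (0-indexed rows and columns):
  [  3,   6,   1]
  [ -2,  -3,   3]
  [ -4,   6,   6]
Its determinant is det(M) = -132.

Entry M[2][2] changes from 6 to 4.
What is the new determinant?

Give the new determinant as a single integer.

det is linear in row 2: changing M[2][2] by delta changes det by delta * cofactor(2,2).
Cofactor C_22 = (-1)^(2+2) * minor(2,2) = 3
Entry delta = 4 - 6 = -2
Det delta = -2 * 3 = -6
New det = -132 + -6 = -138

Answer: -138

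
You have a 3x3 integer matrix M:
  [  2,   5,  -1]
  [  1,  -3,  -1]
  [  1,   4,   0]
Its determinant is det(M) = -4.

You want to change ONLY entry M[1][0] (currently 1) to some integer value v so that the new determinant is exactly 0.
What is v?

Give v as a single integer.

Answer: 0

Derivation:
det is linear in entry M[1][0]: det = old_det + (v - 1) * C_10
Cofactor C_10 = -4
Want det = 0: -4 + (v - 1) * -4 = 0
  (v - 1) = 4 / -4 = -1
  v = 1 + (-1) = 0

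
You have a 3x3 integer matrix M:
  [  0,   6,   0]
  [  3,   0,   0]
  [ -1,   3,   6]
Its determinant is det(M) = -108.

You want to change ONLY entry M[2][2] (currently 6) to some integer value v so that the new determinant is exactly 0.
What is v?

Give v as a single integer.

Answer: 0

Derivation:
det is linear in entry M[2][2]: det = old_det + (v - 6) * C_22
Cofactor C_22 = -18
Want det = 0: -108 + (v - 6) * -18 = 0
  (v - 6) = 108 / -18 = -6
  v = 6 + (-6) = 0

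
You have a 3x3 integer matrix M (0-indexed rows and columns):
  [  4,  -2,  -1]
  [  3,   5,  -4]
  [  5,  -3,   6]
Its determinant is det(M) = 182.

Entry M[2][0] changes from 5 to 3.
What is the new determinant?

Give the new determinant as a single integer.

det is linear in row 2: changing M[2][0] by delta changes det by delta * cofactor(2,0).
Cofactor C_20 = (-1)^(2+0) * minor(2,0) = 13
Entry delta = 3 - 5 = -2
Det delta = -2 * 13 = -26
New det = 182 + -26 = 156

Answer: 156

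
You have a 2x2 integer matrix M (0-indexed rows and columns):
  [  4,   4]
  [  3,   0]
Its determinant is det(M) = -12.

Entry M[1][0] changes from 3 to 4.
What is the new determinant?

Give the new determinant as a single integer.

Answer: -16

Derivation:
det is linear in row 1: changing M[1][0] by delta changes det by delta * cofactor(1,0).
Cofactor C_10 = (-1)^(1+0) * minor(1,0) = -4
Entry delta = 4 - 3 = 1
Det delta = 1 * -4 = -4
New det = -12 + -4 = -16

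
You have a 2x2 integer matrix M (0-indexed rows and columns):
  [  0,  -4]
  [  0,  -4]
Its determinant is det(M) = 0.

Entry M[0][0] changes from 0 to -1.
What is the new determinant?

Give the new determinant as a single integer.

det is linear in row 0: changing M[0][0] by delta changes det by delta * cofactor(0,0).
Cofactor C_00 = (-1)^(0+0) * minor(0,0) = -4
Entry delta = -1 - 0 = -1
Det delta = -1 * -4 = 4
New det = 0 + 4 = 4

Answer: 4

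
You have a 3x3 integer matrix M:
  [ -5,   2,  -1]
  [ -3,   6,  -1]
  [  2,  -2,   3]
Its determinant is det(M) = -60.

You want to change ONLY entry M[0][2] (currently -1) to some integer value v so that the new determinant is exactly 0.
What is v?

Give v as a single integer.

det is linear in entry M[0][2]: det = old_det + (v - -1) * C_02
Cofactor C_02 = -6
Want det = 0: -60 + (v - -1) * -6 = 0
  (v - -1) = 60 / -6 = -10
  v = -1 + (-10) = -11

Answer: -11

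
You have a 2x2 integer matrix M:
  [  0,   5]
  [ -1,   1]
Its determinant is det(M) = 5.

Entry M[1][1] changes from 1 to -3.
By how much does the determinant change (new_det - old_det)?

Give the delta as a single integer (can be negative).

Cofactor C_11 = 0
Entry delta = -3 - 1 = -4
Det delta = entry_delta * cofactor = -4 * 0 = 0

Answer: 0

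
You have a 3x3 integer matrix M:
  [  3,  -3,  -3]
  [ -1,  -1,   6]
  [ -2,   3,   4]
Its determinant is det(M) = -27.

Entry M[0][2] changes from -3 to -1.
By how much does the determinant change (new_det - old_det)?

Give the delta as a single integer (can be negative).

Cofactor C_02 = -5
Entry delta = -1 - -3 = 2
Det delta = entry_delta * cofactor = 2 * -5 = -10

Answer: -10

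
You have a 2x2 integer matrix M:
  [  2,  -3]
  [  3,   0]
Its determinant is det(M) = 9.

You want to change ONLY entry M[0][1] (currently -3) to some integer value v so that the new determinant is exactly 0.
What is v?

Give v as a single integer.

Answer: 0

Derivation:
det is linear in entry M[0][1]: det = old_det + (v - -3) * C_01
Cofactor C_01 = -3
Want det = 0: 9 + (v - -3) * -3 = 0
  (v - -3) = -9 / -3 = 3
  v = -3 + (3) = 0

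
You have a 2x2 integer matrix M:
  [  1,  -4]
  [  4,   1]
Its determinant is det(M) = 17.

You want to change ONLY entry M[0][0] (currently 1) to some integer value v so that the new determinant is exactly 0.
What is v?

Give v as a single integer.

det is linear in entry M[0][0]: det = old_det + (v - 1) * C_00
Cofactor C_00 = 1
Want det = 0: 17 + (v - 1) * 1 = 0
  (v - 1) = -17 / 1 = -17
  v = 1 + (-17) = -16

Answer: -16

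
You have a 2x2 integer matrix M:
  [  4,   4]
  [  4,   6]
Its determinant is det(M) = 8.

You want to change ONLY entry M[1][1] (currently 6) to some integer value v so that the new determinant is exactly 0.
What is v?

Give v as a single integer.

Answer: 4

Derivation:
det is linear in entry M[1][1]: det = old_det + (v - 6) * C_11
Cofactor C_11 = 4
Want det = 0: 8 + (v - 6) * 4 = 0
  (v - 6) = -8 / 4 = -2
  v = 6 + (-2) = 4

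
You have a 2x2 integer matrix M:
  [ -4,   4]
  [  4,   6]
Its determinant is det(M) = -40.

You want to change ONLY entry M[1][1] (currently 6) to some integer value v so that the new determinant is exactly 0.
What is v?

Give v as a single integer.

Answer: -4

Derivation:
det is linear in entry M[1][1]: det = old_det + (v - 6) * C_11
Cofactor C_11 = -4
Want det = 0: -40 + (v - 6) * -4 = 0
  (v - 6) = 40 / -4 = -10
  v = 6 + (-10) = -4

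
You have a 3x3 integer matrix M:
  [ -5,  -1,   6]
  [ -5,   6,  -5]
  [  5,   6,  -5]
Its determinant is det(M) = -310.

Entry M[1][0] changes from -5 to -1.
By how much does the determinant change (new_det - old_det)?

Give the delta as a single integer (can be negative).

Cofactor C_10 = 31
Entry delta = -1 - -5 = 4
Det delta = entry_delta * cofactor = 4 * 31 = 124

Answer: 124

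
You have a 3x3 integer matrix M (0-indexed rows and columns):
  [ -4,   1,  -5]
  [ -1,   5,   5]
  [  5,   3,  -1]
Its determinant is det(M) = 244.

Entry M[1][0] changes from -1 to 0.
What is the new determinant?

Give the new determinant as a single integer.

det is linear in row 1: changing M[1][0] by delta changes det by delta * cofactor(1,0).
Cofactor C_10 = (-1)^(1+0) * minor(1,0) = -14
Entry delta = 0 - -1 = 1
Det delta = 1 * -14 = -14
New det = 244 + -14 = 230

Answer: 230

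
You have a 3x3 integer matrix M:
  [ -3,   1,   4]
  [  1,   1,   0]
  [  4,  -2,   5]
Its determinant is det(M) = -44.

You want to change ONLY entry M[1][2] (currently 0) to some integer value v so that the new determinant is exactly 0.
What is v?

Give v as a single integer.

det is linear in entry M[1][2]: det = old_det + (v - 0) * C_12
Cofactor C_12 = -2
Want det = 0: -44 + (v - 0) * -2 = 0
  (v - 0) = 44 / -2 = -22
  v = 0 + (-22) = -22

Answer: -22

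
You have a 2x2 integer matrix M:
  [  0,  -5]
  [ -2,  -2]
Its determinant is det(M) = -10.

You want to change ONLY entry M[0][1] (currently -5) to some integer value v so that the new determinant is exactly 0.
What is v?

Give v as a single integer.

Answer: 0

Derivation:
det is linear in entry M[0][1]: det = old_det + (v - -5) * C_01
Cofactor C_01 = 2
Want det = 0: -10 + (v - -5) * 2 = 0
  (v - -5) = 10 / 2 = 5
  v = -5 + (5) = 0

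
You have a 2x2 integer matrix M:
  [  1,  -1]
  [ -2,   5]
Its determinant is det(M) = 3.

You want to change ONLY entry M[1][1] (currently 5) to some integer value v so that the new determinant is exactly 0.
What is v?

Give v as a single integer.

Answer: 2

Derivation:
det is linear in entry M[1][1]: det = old_det + (v - 5) * C_11
Cofactor C_11 = 1
Want det = 0: 3 + (v - 5) * 1 = 0
  (v - 5) = -3 / 1 = -3
  v = 5 + (-3) = 2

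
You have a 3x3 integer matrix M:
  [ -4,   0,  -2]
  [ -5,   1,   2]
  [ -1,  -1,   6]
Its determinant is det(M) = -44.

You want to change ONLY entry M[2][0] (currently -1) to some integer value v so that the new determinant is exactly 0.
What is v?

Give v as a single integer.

det is linear in entry M[2][0]: det = old_det + (v - -1) * C_20
Cofactor C_20 = 2
Want det = 0: -44 + (v - -1) * 2 = 0
  (v - -1) = 44 / 2 = 22
  v = -1 + (22) = 21

Answer: 21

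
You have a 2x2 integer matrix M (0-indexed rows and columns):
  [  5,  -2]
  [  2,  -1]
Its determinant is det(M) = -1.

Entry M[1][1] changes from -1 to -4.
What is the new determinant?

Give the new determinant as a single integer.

Answer: -16

Derivation:
det is linear in row 1: changing M[1][1] by delta changes det by delta * cofactor(1,1).
Cofactor C_11 = (-1)^(1+1) * minor(1,1) = 5
Entry delta = -4 - -1 = -3
Det delta = -3 * 5 = -15
New det = -1 + -15 = -16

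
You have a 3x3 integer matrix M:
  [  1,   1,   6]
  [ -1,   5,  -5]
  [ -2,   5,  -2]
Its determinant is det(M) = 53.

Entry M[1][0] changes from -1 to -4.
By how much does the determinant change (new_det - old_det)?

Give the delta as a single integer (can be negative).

Answer: -96

Derivation:
Cofactor C_10 = 32
Entry delta = -4 - -1 = -3
Det delta = entry_delta * cofactor = -3 * 32 = -96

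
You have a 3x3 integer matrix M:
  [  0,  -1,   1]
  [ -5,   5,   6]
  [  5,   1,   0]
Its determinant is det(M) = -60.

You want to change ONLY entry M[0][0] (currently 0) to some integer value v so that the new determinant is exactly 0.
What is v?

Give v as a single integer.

det is linear in entry M[0][0]: det = old_det + (v - 0) * C_00
Cofactor C_00 = -6
Want det = 0: -60 + (v - 0) * -6 = 0
  (v - 0) = 60 / -6 = -10
  v = 0 + (-10) = -10

Answer: -10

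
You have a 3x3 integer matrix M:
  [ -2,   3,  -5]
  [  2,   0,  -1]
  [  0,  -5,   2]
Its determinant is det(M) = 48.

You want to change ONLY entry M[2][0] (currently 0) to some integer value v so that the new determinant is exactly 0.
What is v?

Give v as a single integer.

Answer: 16

Derivation:
det is linear in entry M[2][0]: det = old_det + (v - 0) * C_20
Cofactor C_20 = -3
Want det = 0: 48 + (v - 0) * -3 = 0
  (v - 0) = -48 / -3 = 16
  v = 0 + (16) = 16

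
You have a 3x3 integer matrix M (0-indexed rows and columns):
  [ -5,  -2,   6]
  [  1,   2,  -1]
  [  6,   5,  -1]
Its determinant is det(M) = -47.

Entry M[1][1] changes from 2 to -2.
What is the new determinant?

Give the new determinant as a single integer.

Answer: 77

Derivation:
det is linear in row 1: changing M[1][1] by delta changes det by delta * cofactor(1,1).
Cofactor C_11 = (-1)^(1+1) * minor(1,1) = -31
Entry delta = -2 - 2 = -4
Det delta = -4 * -31 = 124
New det = -47 + 124 = 77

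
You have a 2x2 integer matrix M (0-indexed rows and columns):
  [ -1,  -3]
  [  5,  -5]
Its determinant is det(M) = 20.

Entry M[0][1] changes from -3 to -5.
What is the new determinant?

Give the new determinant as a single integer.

Answer: 30

Derivation:
det is linear in row 0: changing M[0][1] by delta changes det by delta * cofactor(0,1).
Cofactor C_01 = (-1)^(0+1) * minor(0,1) = -5
Entry delta = -5 - -3 = -2
Det delta = -2 * -5 = 10
New det = 20 + 10 = 30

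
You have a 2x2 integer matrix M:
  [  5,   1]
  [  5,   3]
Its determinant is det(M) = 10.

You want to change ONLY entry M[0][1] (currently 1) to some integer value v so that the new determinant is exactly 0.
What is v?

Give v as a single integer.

Answer: 3

Derivation:
det is linear in entry M[0][1]: det = old_det + (v - 1) * C_01
Cofactor C_01 = -5
Want det = 0: 10 + (v - 1) * -5 = 0
  (v - 1) = -10 / -5 = 2
  v = 1 + (2) = 3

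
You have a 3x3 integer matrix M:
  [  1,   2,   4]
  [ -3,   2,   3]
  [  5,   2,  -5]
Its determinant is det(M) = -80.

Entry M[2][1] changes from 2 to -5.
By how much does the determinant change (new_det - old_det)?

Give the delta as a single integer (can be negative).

Cofactor C_21 = -15
Entry delta = -5 - 2 = -7
Det delta = entry_delta * cofactor = -7 * -15 = 105

Answer: 105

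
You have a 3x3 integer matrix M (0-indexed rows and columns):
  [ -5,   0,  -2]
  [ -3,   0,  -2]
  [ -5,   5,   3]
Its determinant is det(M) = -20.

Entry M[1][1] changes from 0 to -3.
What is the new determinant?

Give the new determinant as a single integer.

Answer: 55

Derivation:
det is linear in row 1: changing M[1][1] by delta changes det by delta * cofactor(1,1).
Cofactor C_11 = (-1)^(1+1) * minor(1,1) = -25
Entry delta = -3 - 0 = -3
Det delta = -3 * -25 = 75
New det = -20 + 75 = 55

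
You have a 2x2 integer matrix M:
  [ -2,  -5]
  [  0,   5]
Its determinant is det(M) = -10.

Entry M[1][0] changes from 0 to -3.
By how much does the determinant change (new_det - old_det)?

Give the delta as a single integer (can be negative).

Cofactor C_10 = 5
Entry delta = -3 - 0 = -3
Det delta = entry_delta * cofactor = -3 * 5 = -15

Answer: -15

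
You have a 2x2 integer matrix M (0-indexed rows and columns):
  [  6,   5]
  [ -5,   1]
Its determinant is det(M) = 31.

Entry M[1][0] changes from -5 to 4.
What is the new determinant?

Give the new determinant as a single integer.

det is linear in row 1: changing M[1][0] by delta changes det by delta * cofactor(1,0).
Cofactor C_10 = (-1)^(1+0) * minor(1,0) = -5
Entry delta = 4 - -5 = 9
Det delta = 9 * -5 = -45
New det = 31 + -45 = -14

Answer: -14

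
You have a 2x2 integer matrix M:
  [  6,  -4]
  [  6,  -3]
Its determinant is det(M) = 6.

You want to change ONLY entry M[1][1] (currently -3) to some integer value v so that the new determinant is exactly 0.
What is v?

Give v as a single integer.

Answer: -4

Derivation:
det is linear in entry M[1][1]: det = old_det + (v - -3) * C_11
Cofactor C_11 = 6
Want det = 0: 6 + (v - -3) * 6 = 0
  (v - -3) = -6 / 6 = -1
  v = -3 + (-1) = -4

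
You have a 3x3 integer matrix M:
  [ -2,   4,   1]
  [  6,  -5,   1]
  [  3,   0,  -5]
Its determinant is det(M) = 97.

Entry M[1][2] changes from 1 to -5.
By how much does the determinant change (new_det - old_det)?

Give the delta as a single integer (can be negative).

Cofactor C_12 = 12
Entry delta = -5 - 1 = -6
Det delta = entry_delta * cofactor = -6 * 12 = -72

Answer: -72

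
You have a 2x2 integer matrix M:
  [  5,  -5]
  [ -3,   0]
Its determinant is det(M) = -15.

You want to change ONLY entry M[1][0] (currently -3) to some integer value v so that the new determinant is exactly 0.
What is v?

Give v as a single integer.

det is linear in entry M[1][0]: det = old_det + (v - -3) * C_10
Cofactor C_10 = 5
Want det = 0: -15 + (v - -3) * 5 = 0
  (v - -3) = 15 / 5 = 3
  v = -3 + (3) = 0

Answer: 0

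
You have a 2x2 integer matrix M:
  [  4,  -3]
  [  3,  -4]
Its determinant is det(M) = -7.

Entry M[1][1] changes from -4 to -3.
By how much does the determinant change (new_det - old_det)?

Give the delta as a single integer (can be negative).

Cofactor C_11 = 4
Entry delta = -3 - -4 = 1
Det delta = entry_delta * cofactor = 1 * 4 = 4

Answer: 4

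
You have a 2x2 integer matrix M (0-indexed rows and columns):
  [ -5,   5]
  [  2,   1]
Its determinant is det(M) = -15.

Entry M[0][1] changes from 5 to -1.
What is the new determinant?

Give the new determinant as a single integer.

det is linear in row 0: changing M[0][1] by delta changes det by delta * cofactor(0,1).
Cofactor C_01 = (-1)^(0+1) * minor(0,1) = -2
Entry delta = -1 - 5 = -6
Det delta = -6 * -2 = 12
New det = -15 + 12 = -3

Answer: -3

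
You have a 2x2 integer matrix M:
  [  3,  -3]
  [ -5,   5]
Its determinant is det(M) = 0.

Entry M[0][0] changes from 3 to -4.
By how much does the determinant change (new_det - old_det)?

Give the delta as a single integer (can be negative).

Answer: -35

Derivation:
Cofactor C_00 = 5
Entry delta = -4 - 3 = -7
Det delta = entry_delta * cofactor = -7 * 5 = -35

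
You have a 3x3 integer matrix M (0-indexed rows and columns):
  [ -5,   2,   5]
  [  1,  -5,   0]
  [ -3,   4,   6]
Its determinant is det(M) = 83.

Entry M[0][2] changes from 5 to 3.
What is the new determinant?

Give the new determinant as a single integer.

Answer: 105

Derivation:
det is linear in row 0: changing M[0][2] by delta changes det by delta * cofactor(0,2).
Cofactor C_02 = (-1)^(0+2) * minor(0,2) = -11
Entry delta = 3 - 5 = -2
Det delta = -2 * -11 = 22
New det = 83 + 22 = 105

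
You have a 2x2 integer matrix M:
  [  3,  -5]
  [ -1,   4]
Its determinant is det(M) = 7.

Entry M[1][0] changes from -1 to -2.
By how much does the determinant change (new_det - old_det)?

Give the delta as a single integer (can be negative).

Cofactor C_10 = 5
Entry delta = -2 - -1 = -1
Det delta = entry_delta * cofactor = -1 * 5 = -5

Answer: -5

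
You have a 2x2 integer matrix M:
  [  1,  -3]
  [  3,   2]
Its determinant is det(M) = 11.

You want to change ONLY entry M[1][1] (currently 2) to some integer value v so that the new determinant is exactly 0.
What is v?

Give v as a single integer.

Answer: -9

Derivation:
det is linear in entry M[1][1]: det = old_det + (v - 2) * C_11
Cofactor C_11 = 1
Want det = 0: 11 + (v - 2) * 1 = 0
  (v - 2) = -11 / 1 = -11
  v = 2 + (-11) = -9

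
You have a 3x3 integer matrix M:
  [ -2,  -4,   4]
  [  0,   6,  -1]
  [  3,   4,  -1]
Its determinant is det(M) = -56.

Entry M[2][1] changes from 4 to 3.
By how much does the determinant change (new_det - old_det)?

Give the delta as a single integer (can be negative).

Answer: 2

Derivation:
Cofactor C_21 = -2
Entry delta = 3 - 4 = -1
Det delta = entry_delta * cofactor = -1 * -2 = 2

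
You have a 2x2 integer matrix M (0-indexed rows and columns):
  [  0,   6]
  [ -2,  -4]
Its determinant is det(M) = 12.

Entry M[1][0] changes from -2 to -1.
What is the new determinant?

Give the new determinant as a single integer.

Answer: 6

Derivation:
det is linear in row 1: changing M[1][0] by delta changes det by delta * cofactor(1,0).
Cofactor C_10 = (-1)^(1+0) * minor(1,0) = -6
Entry delta = -1 - -2 = 1
Det delta = 1 * -6 = -6
New det = 12 + -6 = 6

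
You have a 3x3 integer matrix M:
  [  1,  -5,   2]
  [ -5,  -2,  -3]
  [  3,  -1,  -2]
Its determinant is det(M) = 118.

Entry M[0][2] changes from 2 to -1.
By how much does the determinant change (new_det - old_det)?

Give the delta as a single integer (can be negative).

Answer: -33

Derivation:
Cofactor C_02 = 11
Entry delta = -1 - 2 = -3
Det delta = entry_delta * cofactor = -3 * 11 = -33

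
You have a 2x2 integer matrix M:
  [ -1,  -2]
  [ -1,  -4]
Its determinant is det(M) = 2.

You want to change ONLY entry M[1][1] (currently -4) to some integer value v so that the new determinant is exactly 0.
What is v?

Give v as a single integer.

Answer: -2

Derivation:
det is linear in entry M[1][1]: det = old_det + (v - -4) * C_11
Cofactor C_11 = -1
Want det = 0: 2 + (v - -4) * -1 = 0
  (v - -4) = -2 / -1 = 2
  v = -4 + (2) = -2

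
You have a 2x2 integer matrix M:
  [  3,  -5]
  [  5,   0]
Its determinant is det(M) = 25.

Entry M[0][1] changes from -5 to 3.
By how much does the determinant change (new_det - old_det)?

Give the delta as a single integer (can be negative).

Answer: -40

Derivation:
Cofactor C_01 = -5
Entry delta = 3 - -5 = 8
Det delta = entry_delta * cofactor = 8 * -5 = -40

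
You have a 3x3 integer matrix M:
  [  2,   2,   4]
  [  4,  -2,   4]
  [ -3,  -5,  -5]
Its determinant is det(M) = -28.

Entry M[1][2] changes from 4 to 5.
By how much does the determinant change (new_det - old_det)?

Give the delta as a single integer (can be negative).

Cofactor C_12 = 4
Entry delta = 5 - 4 = 1
Det delta = entry_delta * cofactor = 1 * 4 = 4

Answer: 4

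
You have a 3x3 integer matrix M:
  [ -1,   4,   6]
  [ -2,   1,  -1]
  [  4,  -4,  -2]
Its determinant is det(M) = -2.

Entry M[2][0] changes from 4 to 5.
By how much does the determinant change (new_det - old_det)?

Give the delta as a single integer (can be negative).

Answer: -10

Derivation:
Cofactor C_20 = -10
Entry delta = 5 - 4 = 1
Det delta = entry_delta * cofactor = 1 * -10 = -10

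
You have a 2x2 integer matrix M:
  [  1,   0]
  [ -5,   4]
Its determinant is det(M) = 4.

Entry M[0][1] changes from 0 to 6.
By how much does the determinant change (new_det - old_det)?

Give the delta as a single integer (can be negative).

Cofactor C_01 = 5
Entry delta = 6 - 0 = 6
Det delta = entry_delta * cofactor = 6 * 5 = 30

Answer: 30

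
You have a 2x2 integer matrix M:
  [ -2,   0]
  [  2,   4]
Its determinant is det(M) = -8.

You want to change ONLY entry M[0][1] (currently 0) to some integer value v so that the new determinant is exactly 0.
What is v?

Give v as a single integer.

Answer: -4

Derivation:
det is linear in entry M[0][1]: det = old_det + (v - 0) * C_01
Cofactor C_01 = -2
Want det = 0: -8 + (v - 0) * -2 = 0
  (v - 0) = 8 / -2 = -4
  v = 0 + (-4) = -4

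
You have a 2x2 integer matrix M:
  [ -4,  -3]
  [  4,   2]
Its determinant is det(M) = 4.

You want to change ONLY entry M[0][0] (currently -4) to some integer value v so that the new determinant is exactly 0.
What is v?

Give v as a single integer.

det is linear in entry M[0][0]: det = old_det + (v - -4) * C_00
Cofactor C_00 = 2
Want det = 0: 4 + (v - -4) * 2 = 0
  (v - -4) = -4 / 2 = -2
  v = -4 + (-2) = -6

Answer: -6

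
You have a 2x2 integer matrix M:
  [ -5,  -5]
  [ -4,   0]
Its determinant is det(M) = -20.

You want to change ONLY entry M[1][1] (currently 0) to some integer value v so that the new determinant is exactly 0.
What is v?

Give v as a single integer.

det is linear in entry M[1][1]: det = old_det + (v - 0) * C_11
Cofactor C_11 = -5
Want det = 0: -20 + (v - 0) * -5 = 0
  (v - 0) = 20 / -5 = -4
  v = 0 + (-4) = -4

Answer: -4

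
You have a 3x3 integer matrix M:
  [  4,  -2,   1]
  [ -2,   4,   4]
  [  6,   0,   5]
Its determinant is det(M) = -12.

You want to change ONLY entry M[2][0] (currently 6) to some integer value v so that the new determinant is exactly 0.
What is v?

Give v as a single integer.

det is linear in entry M[2][0]: det = old_det + (v - 6) * C_20
Cofactor C_20 = -12
Want det = 0: -12 + (v - 6) * -12 = 0
  (v - 6) = 12 / -12 = -1
  v = 6 + (-1) = 5

Answer: 5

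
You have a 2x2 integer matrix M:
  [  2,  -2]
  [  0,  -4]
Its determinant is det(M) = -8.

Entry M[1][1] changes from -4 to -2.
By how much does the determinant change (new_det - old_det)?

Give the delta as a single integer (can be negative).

Answer: 4

Derivation:
Cofactor C_11 = 2
Entry delta = -2 - -4 = 2
Det delta = entry_delta * cofactor = 2 * 2 = 4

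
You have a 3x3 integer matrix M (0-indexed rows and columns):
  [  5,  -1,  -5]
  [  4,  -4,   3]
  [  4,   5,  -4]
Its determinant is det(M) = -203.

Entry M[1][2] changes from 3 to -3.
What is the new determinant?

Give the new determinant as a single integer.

det is linear in row 1: changing M[1][2] by delta changes det by delta * cofactor(1,2).
Cofactor C_12 = (-1)^(1+2) * minor(1,2) = -29
Entry delta = -3 - 3 = -6
Det delta = -6 * -29 = 174
New det = -203 + 174 = -29

Answer: -29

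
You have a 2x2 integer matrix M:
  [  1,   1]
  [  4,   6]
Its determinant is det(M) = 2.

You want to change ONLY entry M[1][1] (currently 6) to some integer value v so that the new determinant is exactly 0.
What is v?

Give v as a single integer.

det is linear in entry M[1][1]: det = old_det + (v - 6) * C_11
Cofactor C_11 = 1
Want det = 0: 2 + (v - 6) * 1 = 0
  (v - 6) = -2 / 1 = -2
  v = 6 + (-2) = 4

Answer: 4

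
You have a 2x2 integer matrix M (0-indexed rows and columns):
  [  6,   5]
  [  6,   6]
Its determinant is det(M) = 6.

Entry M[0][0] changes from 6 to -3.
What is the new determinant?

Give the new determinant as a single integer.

det is linear in row 0: changing M[0][0] by delta changes det by delta * cofactor(0,0).
Cofactor C_00 = (-1)^(0+0) * minor(0,0) = 6
Entry delta = -3 - 6 = -9
Det delta = -9 * 6 = -54
New det = 6 + -54 = -48

Answer: -48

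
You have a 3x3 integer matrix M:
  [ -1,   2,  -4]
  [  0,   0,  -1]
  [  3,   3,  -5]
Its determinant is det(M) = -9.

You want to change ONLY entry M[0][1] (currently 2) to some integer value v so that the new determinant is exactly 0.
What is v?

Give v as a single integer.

det is linear in entry M[0][1]: det = old_det + (v - 2) * C_01
Cofactor C_01 = -3
Want det = 0: -9 + (v - 2) * -3 = 0
  (v - 2) = 9 / -3 = -3
  v = 2 + (-3) = -1

Answer: -1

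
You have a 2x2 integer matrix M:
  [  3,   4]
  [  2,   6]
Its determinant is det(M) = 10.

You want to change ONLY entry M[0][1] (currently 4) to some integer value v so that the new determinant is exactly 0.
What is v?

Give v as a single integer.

det is linear in entry M[0][1]: det = old_det + (v - 4) * C_01
Cofactor C_01 = -2
Want det = 0: 10 + (v - 4) * -2 = 0
  (v - 4) = -10 / -2 = 5
  v = 4 + (5) = 9

Answer: 9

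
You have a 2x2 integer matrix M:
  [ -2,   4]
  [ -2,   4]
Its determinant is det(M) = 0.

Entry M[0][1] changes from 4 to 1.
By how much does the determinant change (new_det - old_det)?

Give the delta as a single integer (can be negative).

Answer: -6

Derivation:
Cofactor C_01 = 2
Entry delta = 1 - 4 = -3
Det delta = entry_delta * cofactor = -3 * 2 = -6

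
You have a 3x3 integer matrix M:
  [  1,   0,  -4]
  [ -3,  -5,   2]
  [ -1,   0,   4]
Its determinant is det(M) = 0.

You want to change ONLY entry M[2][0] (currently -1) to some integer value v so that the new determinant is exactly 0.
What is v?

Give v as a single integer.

Answer: -1

Derivation:
det is linear in entry M[2][0]: det = old_det + (v - -1) * C_20
Cofactor C_20 = -20
Want det = 0: 0 + (v - -1) * -20 = 0
  (v - -1) = 0 / -20 = 0
  v = -1 + (0) = -1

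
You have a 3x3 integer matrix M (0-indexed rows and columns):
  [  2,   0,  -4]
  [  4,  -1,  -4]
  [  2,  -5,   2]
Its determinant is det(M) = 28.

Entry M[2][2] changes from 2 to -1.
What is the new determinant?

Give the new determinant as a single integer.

Answer: 34

Derivation:
det is linear in row 2: changing M[2][2] by delta changes det by delta * cofactor(2,2).
Cofactor C_22 = (-1)^(2+2) * minor(2,2) = -2
Entry delta = -1 - 2 = -3
Det delta = -3 * -2 = 6
New det = 28 + 6 = 34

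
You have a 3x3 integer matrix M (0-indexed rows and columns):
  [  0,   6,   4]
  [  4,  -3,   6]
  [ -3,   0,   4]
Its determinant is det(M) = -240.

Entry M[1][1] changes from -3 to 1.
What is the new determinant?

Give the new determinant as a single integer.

Answer: -192

Derivation:
det is linear in row 1: changing M[1][1] by delta changes det by delta * cofactor(1,1).
Cofactor C_11 = (-1)^(1+1) * minor(1,1) = 12
Entry delta = 1 - -3 = 4
Det delta = 4 * 12 = 48
New det = -240 + 48 = -192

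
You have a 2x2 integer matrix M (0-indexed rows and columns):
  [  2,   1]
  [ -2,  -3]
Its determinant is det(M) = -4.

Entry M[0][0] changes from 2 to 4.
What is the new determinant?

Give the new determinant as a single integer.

Answer: -10

Derivation:
det is linear in row 0: changing M[0][0] by delta changes det by delta * cofactor(0,0).
Cofactor C_00 = (-1)^(0+0) * minor(0,0) = -3
Entry delta = 4 - 2 = 2
Det delta = 2 * -3 = -6
New det = -4 + -6 = -10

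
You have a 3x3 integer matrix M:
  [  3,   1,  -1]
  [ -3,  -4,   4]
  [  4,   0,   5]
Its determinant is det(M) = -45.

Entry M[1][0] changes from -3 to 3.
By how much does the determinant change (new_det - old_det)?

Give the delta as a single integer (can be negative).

Answer: -30

Derivation:
Cofactor C_10 = -5
Entry delta = 3 - -3 = 6
Det delta = entry_delta * cofactor = 6 * -5 = -30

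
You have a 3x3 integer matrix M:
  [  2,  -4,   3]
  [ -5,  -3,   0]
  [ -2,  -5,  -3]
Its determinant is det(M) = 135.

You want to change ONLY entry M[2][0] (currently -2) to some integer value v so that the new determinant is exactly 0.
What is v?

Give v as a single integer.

det is linear in entry M[2][0]: det = old_det + (v - -2) * C_20
Cofactor C_20 = 9
Want det = 0: 135 + (v - -2) * 9 = 0
  (v - -2) = -135 / 9 = -15
  v = -2 + (-15) = -17

Answer: -17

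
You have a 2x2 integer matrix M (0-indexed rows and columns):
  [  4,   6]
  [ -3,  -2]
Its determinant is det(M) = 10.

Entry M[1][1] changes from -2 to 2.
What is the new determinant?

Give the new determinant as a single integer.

Answer: 26

Derivation:
det is linear in row 1: changing M[1][1] by delta changes det by delta * cofactor(1,1).
Cofactor C_11 = (-1)^(1+1) * minor(1,1) = 4
Entry delta = 2 - -2 = 4
Det delta = 4 * 4 = 16
New det = 10 + 16 = 26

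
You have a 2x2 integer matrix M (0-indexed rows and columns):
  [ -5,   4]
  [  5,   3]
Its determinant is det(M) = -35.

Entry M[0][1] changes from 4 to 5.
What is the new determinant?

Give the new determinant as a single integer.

Answer: -40

Derivation:
det is linear in row 0: changing M[0][1] by delta changes det by delta * cofactor(0,1).
Cofactor C_01 = (-1)^(0+1) * minor(0,1) = -5
Entry delta = 5 - 4 = 1
Det delta = 1 * -5 = -5
New det = -35 + -5 = -40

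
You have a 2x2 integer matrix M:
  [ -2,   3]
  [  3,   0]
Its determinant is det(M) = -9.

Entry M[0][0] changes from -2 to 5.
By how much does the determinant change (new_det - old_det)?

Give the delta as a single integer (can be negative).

Cofactor C_00 = 0
Entry delta = 5 - -2 = 7
Det delta = entry_delta * cofactor = 7 * 0 = 0

Answer: 0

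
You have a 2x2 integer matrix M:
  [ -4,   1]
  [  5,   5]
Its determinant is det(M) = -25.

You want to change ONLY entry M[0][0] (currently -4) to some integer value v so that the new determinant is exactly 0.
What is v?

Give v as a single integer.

det is linear in entry M[0][0]: det = old_det + (v - -4) * C_00
Cofactor C_00 = 5
Want det = 0: -25 + (v - -4) * 5 = 0
  (v - -4) = 25 / 5 = 5
  v = -4 + (5) = 1

Answer: 1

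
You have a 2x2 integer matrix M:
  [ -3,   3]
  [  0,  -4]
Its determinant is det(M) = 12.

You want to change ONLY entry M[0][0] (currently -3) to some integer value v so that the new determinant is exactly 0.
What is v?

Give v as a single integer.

Answer: 0

Derivation:
det is linear in entry M[0][0]: det = old_det + (v - -3) * C_00
Cofactor C_00 = -4
Want det = 0: 12 + (v - -3) * -4 = 0
  (v - -3) = -12 / -4 = 3
  v = -3 + (3) = 0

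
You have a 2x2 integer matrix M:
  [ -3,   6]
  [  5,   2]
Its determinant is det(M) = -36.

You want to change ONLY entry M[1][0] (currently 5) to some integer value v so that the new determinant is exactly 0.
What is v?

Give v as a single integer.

Answer: -1

Derivation:
det is linear in entry M[1][0]: det = old_det + (v - 5) * C_10
Cofactor C_10 = -6
Want det = 0: -36 + (v - 5) * -6 = 0
  (v - 5) = 36 / -6 = -6
  v = 5 + (-6) = -1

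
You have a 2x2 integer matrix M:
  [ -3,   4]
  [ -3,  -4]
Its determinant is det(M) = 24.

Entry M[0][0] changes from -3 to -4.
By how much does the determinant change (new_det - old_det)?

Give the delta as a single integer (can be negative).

Cofactor C_00 = -4
Entry delta = -4 - -3 = -1
Det delta = entry_delta * cofactor = -1 * -4 = 4

Answer: 4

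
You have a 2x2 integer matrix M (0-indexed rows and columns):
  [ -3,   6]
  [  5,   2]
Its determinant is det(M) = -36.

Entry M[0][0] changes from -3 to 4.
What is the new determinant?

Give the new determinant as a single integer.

det is linear in row 0: changing M[0][0] by delta changes det by delta * cofactor(0,0).
Cofactor C_00 = (-1)^(0+0) * minor(0,0) = 2
Entry delta = 4 - -3 = 7
Det delta = 7 * 2 = 14
New det = -36 + 14 = -22

Answer: -22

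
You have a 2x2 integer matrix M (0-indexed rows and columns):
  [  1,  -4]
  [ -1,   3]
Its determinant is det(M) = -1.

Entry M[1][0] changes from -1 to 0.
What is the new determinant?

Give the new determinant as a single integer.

Answer: 3

Derivation:
det is linear in row 1: changing M[1][0] by delta changes det by delta * cofactor(1,0).
Cofactor C_10 = (-1)^(1+0) * minor(1,0) = 4
Entry delta = 0 - -1 = 1
Det delta = 1 * 4 = 4
New det = -1 + 4 = 3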